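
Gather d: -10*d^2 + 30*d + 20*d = -10*d^2 + 50*d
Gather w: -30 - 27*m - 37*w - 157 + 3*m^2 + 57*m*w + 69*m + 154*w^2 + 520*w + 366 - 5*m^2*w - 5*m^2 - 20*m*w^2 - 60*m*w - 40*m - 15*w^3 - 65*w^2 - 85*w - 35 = -2*m^2 + 2*m - 15*w^3 + w^2*(89 - 20*m) + w*(-5*m^2 - 3*m + 398) + 144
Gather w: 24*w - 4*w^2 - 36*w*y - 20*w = -4*w^2 + w*(4 - 36*y)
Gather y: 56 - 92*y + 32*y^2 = 32*y^2 - 92*y + 56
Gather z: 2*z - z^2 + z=-z^2 + 3*z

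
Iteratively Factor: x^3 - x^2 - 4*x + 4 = (x + 2)*(x^2 - 3*x + 2) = (x - 2)*(x + 2)*(x - 1)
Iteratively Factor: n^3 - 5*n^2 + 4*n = (n - 4)*(n^2 - n) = n*(n - 4)*(n - 1)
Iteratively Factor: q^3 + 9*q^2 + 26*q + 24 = (q + 2)*(q^2 + 7*q + 12) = (q + 2)*(q + 4)*(q + 3)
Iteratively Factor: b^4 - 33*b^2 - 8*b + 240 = (b - 3)*(b^3 + 3*b^2 - 24*b - 80) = (b - 3)*(b + 4)*(b^2 - b - 20) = (b - 3)*(b + 4)^2*(b - 5)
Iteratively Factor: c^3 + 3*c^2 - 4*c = (c + 4)*(c^2 - c) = (c - 1)*(c + 4)*(c)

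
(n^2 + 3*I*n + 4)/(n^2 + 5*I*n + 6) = (n + 4*I)/(n + 6*I)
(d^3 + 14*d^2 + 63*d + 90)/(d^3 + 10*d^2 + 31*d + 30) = (d + 6)/(d + 2)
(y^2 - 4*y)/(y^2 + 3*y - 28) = y/(y + 7)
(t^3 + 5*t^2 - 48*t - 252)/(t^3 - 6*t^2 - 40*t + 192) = (t^2 - t - 42)/(t^2 - 12*t + 32)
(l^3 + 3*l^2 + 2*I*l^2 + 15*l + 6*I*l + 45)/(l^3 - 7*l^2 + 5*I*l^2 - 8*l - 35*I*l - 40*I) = (l^2 + 3*l*(1 - I) - 9*I)/(l^2 - 7*l - 8)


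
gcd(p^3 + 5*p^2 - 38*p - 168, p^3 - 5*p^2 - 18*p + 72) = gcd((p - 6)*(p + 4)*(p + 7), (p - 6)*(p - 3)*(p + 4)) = p^2 - 2*p - 24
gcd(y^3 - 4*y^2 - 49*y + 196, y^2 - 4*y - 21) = y - 7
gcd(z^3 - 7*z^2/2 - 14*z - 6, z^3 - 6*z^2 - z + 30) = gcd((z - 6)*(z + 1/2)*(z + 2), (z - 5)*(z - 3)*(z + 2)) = z + 2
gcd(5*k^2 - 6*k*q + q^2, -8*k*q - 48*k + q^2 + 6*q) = 1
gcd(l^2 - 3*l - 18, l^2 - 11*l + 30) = l - 6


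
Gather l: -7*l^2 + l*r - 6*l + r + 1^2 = -7*l^2 + l*(r - 6) + r + 1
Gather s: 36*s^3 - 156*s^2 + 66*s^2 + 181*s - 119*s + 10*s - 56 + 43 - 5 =36*s^3 - 90*s^2 + 72*s - 18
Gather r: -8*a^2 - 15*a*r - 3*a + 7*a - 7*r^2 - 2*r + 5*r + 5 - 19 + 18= -8*a^2 + 4*a - 7*r^2 + r*(3 - 15*a) + 4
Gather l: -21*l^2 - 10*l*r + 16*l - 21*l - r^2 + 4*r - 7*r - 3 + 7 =-21*l^2 + l*(-10*r - 5) - r^2 - 3*r + 4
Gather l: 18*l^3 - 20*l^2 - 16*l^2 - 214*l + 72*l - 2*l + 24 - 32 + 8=18*l^3 - 36*l^2 - 144*l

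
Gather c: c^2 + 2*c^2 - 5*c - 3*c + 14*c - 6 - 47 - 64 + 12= 3*c^2 + 6*c - 105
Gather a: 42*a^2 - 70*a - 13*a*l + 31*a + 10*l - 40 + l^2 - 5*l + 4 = 42*a^2 + a*(-13*l - 39) + l^2 + 5*l - 36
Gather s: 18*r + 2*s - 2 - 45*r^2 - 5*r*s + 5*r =-45*r^2 + 23*r + s*(2 - 5*r) - 2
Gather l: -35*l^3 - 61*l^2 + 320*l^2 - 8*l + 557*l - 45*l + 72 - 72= -35*l^3 + 259*l^2 + 504*l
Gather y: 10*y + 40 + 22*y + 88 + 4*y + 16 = 36*y + 144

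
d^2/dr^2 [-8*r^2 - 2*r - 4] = -16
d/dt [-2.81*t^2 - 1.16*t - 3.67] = -5.62*t - 1.16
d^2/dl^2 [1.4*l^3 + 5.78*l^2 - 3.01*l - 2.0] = 8.4*l + 11.56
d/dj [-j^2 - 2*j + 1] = -2*j - 2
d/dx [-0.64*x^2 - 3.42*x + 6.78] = -1.28*x - 3.42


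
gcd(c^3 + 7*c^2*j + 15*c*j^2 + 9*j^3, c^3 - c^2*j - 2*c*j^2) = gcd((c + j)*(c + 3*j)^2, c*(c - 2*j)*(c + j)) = c + j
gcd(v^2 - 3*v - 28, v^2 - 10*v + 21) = v - 7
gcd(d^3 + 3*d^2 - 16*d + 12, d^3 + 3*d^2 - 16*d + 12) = d^3 + 3*d^2 - 16*d + 12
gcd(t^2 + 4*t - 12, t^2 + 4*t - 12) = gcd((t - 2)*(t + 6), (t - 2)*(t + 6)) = t^2 + 4*t - 12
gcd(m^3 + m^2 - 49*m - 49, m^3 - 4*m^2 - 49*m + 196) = m^2 - 49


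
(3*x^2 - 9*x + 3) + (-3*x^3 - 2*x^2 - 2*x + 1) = -3*x^3 + x^2 - 11*x + 4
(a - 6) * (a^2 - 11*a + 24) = a^3 - 17*a^2 + 90*a - 144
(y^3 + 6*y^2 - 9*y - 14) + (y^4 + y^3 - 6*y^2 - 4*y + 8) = y^4 + 2*y^3 - 13*y - 6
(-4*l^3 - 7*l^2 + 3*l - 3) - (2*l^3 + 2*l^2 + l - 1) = -6*l^3 - 9*l^2 + 2*l - 2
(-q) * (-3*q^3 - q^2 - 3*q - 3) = 3*q^4 + q^3 + 3*q^2 + 3*q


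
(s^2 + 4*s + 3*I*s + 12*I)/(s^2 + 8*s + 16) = (s + 3*I)/(s + 4)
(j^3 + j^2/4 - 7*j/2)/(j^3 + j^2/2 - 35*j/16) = 4*(4*j^2 + j - 14)/(16*j^2 + 8*j - 35)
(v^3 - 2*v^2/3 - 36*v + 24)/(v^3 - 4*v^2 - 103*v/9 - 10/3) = 3*(3*v^2 + 16*v - 12)/(9*v^2 + 18*v + 5)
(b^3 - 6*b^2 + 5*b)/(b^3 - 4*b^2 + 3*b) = (b - 5)/(b - 3)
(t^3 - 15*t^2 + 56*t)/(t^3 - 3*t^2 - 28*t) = (t - 8)/(t + 4)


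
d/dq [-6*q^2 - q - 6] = -12*q - 1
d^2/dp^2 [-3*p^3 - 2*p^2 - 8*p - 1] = -18*p - 4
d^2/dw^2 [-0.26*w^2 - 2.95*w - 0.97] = -0.520000000000000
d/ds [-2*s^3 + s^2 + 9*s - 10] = -6*s^2 + 2*s + 9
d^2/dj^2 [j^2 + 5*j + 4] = 2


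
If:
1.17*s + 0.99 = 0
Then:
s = -0.85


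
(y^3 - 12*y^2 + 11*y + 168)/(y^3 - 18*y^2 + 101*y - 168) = (y + 3)/(y - 3)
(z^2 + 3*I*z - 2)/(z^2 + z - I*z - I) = (z^2 + 3*I*z - 2)/(z^2 + z - I*z - I)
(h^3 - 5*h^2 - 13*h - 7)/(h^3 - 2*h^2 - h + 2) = (h^2 - 6*h - 7)/(h^2 - 3*h + 2)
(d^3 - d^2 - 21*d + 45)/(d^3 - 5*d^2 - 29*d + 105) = (d - 3)/(d - 7)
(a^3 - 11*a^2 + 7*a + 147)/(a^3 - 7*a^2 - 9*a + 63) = (a - 7)/(a - 3)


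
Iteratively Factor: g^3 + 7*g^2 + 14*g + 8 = (g + 1)*(g^2 + 6*g + 8) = (g + 1)*(g + 2)*(g + 4)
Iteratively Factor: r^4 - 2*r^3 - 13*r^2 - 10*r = (r + 2)*(r^3 - 4*r^2 - 5*r) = r*(r + 2)*(r^2 - 4*r - 5) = r*(r - 5)*(r + 2)*(r + 1)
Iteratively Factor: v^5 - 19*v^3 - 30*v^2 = (v)*(v^4 - 19*v^2 - 30*v) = v*(v - 5)*(v^3 + 5*v^2 + 6*v) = v*(v - 5)*(v + 3)*(v^2 + 2*v) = v*(v - 5)*(v + 2)*(v + 3)*(v)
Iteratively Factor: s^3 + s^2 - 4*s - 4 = (s + 2)*(s^2 - s - 2) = (s + 1)*(s + 2)*(s - 2)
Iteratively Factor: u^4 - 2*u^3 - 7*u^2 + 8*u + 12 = (u - 2)*(u^3 - 7*u - 6) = (u - 3)*(u - 2)*(u^2 + 3*u + 2) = (u - 3)*(u - 2)*(u + 2)*(u + 1)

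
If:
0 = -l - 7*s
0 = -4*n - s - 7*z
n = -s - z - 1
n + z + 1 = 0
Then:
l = 0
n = -7/3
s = 0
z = 4/3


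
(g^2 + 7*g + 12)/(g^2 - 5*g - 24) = (g + 4)/(g - 8)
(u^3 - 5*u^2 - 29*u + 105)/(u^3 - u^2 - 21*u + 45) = (u - 7)/(u - 3)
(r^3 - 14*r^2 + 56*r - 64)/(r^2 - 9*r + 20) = (r^2 - 10*r + 16)/(r - 5)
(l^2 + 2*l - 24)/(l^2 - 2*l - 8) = (l + 6)/(l + 2)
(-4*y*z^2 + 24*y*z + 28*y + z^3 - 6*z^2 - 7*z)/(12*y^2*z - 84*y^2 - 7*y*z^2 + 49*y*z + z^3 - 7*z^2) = (-z - 1)/(3*y - z)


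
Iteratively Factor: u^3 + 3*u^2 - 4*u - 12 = (u + 2)*(u^2 + u - 6) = (u - 2)*(u + 2)*(u + 3)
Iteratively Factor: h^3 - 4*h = (h)*(h^2 - 4) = h*(h + 2)*(h - 2)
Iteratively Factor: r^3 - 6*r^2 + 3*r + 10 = (r - 5)*(r^2 - r - 2) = (r - 5)*(r + 1)*(r - 2)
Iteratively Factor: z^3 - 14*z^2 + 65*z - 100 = (z - 5)*(z^2 - 9*z + 20) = (z - 5)^2*(z - 4)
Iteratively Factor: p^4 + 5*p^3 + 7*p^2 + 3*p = (p + 3)*(p^3 + 2*p^2 + p) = (p + 1)*(p + 3)*(p^2 + p) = (p + 1)^2*(p + 3)*(p)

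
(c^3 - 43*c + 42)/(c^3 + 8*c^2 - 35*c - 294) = (c - 1)/(c + 7)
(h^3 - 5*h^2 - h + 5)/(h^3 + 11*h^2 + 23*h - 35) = (h^2 - 4*h - 5)/(h^2 + 12*h + 35)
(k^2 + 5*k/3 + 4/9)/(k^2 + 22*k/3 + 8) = (k + 1/3)/(k + 6)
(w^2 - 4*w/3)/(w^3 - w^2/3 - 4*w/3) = 1/(w + 1)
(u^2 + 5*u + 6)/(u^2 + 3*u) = (u + 2)/u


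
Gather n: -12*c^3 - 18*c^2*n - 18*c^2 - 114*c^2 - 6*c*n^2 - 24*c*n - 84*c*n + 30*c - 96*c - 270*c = -12*c^3 - 132*c^2 - 6*c*n^2 - 336*c + n*(-18*c^2 - 108*c)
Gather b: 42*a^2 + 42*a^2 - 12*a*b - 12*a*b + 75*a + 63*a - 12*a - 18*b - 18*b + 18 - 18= 84*a^2 + 126*a + b*(-24*a - 36)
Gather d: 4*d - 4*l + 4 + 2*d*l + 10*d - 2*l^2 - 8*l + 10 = d*(2*l + 14) - 2*l^2 - 12*l + 14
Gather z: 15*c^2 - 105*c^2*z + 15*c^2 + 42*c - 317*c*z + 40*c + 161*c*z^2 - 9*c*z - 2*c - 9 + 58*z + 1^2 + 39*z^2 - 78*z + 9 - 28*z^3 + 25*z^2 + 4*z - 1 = 30*c^2 + 80*c - 28*z^3 + z^2*(161*c + 64) + z*(-105*c^2 - 326*c - 16)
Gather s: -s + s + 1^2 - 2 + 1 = 0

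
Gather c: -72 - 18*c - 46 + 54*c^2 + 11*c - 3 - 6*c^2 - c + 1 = 48*c^2 - 8*c - 120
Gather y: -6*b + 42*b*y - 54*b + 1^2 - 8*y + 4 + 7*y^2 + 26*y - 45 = -60*b + 7*y^2 + y*(42*b + 18) - 40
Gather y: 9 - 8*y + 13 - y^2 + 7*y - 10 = -y^2 - y + 12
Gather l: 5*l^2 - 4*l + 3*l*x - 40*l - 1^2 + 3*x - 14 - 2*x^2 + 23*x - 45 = 5*l^2 + l*(3*x - 44) - 2*x^2 + 26*x - 60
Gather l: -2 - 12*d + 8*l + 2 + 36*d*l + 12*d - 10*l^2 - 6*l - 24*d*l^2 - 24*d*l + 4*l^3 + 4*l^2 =4*l^3 + l^2*(-24*d - 6) + l*(12*d + 2)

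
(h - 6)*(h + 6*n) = h^2 + 6*h*n - 6*h - 36*n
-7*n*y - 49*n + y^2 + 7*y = (-7*n + y)*(y + 7)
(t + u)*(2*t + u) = 2*t^2 + 3*t*u + u^2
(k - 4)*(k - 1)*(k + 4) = k^3 - k^2 - 16*k + 16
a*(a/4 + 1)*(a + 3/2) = a^3/4 + 11*a^2/8 + 3*a/2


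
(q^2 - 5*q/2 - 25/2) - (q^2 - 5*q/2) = -25/2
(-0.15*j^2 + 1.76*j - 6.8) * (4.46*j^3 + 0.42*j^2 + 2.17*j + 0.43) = -0.669*j^5 + 7.7866*j^4 - 29.9143*j^3 + 0.8987*j^2 - 13.9992*j - 2.924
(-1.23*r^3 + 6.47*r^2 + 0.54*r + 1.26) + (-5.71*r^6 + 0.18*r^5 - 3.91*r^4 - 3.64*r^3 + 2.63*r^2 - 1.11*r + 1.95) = -5.71*r^6 + 0.18*r^5 - 3.91*r^4 - 4.87*r^3 + 9.1*r^2 - 0.57*r + 3.21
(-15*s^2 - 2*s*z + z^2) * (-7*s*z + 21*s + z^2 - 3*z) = 105*s^3*z - 315*s^3 - s^2*z^2 + 3*s^2*z - 9*s*z^3 + 27*s*z^2 + z^4 - 3*z^3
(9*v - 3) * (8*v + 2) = 72*v^2 - 6*v - 6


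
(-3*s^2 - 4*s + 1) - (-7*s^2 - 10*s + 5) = 4*s^2 + 6*s - 4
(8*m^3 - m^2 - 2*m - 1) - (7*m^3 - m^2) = m^3 - 2*m - 1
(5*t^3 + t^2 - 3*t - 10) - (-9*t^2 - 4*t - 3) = 5*t^3 + 10*t^2 + t - 7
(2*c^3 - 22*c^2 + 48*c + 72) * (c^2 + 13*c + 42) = 2*c^5 + 4*c^4 - 154*c^3 - 228*c^2 + 2952*c + 3024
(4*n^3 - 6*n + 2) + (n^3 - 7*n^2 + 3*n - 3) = 5*n^3 - 7*n^2 - 3*n - 1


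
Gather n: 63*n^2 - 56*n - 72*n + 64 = 63*n^2 - 128*n + 64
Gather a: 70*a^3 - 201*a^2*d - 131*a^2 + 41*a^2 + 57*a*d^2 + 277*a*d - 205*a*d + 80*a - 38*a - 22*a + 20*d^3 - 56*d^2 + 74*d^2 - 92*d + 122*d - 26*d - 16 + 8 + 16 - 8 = 70*a^3 + a^2*(-201*d - 90) + a*(57*d^2 + 72*d + 20) + 20*d^3 + 18*d^2 + 4*d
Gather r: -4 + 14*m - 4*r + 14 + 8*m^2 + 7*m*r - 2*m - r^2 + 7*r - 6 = 8*m^2 + 12*m - r^2 + r*(7*m + 3) + 4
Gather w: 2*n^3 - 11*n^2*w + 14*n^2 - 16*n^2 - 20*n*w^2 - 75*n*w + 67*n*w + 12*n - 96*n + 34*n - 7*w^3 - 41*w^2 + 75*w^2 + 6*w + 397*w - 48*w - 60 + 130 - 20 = 2*n^3 - 2*n^2 - 50*n - 7*w^3 + w^2*(34 - 20*n) + w*(-11*n^2 - 8*n + 355) + 50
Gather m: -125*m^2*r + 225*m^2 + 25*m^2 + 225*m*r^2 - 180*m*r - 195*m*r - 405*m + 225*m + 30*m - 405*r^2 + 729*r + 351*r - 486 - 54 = m^2*(250 - 125*r) + m*(225*r^2 - 375*r - 150) - 405*r^2 + 1080*r - 540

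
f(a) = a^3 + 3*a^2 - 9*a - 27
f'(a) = 3*a^2 + 6*a - 9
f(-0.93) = -16.84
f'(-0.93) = -11.99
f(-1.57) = -9.35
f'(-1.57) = -11.03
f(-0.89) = -17.32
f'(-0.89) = -11.96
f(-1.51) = -10.01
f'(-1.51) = -11.22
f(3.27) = 10.61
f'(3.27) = 42.70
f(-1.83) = -6.61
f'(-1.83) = -9.93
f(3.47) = 19.67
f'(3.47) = 47.94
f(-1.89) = -6.02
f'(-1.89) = -9.62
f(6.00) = 243.00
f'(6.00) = 135.00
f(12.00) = 2025.00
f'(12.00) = 495.00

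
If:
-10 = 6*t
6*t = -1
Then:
No Solution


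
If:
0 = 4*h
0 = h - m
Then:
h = 0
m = 0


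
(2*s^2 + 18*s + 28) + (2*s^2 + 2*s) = 4*s^2 + 20*s + 28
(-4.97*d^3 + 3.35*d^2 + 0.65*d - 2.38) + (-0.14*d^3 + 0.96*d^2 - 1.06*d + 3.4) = -5.11*d^3 + 4.31*d^2 - 0.41*d + 1.02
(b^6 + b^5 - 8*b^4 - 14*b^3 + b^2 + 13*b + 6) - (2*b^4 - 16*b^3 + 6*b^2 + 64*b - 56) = b^6 + b^5 - 10*b^4 + 2*b^3 - 5*b^2 - 51*b + 62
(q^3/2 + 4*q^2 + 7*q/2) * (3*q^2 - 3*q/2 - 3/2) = 3*q^5/2 + 45*q^4/4 + 15*q^3/4 - 45*q^2/4 - 21*q/4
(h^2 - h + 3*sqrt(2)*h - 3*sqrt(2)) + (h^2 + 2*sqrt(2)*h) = 2*h^2 - h + 5*sqrt(2)*h - 3*sqrt(2)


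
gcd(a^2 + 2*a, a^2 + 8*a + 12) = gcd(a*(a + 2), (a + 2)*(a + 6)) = a + 2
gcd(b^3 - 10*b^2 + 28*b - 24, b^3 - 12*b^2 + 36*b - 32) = b^2 - 4*b + 4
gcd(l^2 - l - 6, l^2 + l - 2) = l + 2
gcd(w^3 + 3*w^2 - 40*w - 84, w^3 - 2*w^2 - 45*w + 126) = w^2 + w - 42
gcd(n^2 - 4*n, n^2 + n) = n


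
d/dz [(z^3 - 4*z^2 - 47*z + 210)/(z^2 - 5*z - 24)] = (z^4 - 10*z^3 - 5*z^2 - 228*z + 2178)/(z^4 - 10*z^3 - 23*z^2 + 240*z + 576)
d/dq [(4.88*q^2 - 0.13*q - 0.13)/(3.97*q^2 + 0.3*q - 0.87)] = (1.9801*q^2 - 7.459*q + 0.1521)/(15.7609*q^4 + 2.382*q^3 - 6.8178*q^2 - 0.522*q + 0.7569)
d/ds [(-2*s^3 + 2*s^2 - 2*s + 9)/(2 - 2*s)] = (4*s^3 - 8*s^2 + 4*s + 7)/(2*(s^2 - 2*s + 1))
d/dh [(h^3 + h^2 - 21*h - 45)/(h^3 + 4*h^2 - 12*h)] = 3*(h^4 + 6*h^3 + 69*h^2 + 120*h - 180)/(h^2*(h^4 + 8*h^3 - 8*h^2 - 96*h + 144))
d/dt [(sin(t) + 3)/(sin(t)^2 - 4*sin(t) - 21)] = -cos(t)/(sin(t) - 7)^2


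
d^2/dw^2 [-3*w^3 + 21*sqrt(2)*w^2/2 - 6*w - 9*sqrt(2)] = -18*w + 21*sqrt(2)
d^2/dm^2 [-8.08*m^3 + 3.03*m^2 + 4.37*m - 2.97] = 6.06 - 48.48*m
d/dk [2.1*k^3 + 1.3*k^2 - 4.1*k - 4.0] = 6.3*k^2 + 2.6*k - 4.1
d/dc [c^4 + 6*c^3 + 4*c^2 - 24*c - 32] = 4*c^3 + 18*c^2 + 8*c - 24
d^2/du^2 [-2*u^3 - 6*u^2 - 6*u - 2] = -12*u - 12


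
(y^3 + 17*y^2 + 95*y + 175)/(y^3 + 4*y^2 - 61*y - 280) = (y + 5)/(y - 8)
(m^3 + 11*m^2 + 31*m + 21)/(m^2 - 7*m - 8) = (m^2 + 10*m + 21)/(m - 8)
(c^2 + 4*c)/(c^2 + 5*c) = (c + 4)/(c + 5)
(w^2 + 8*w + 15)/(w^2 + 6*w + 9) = (w + 5)/(w + 3)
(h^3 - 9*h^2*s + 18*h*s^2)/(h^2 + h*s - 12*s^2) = h*(h - 6*s)/(h + 4*s)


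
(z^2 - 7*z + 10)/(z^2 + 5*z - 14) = (z - 5)/(z + 7)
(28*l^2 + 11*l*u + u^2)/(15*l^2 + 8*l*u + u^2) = (28*l^2 + 11*l*u + u^2)/(15*l^2 + 8*l*u + u^2)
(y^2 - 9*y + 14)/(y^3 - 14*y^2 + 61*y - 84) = (y - 2)/(y^2 - 7*y + 12)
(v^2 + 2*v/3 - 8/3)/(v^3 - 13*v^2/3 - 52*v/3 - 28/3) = (3*v - 4)/(3*v^2 - 19*v - 14)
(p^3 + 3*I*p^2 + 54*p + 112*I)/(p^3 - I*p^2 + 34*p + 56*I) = (p + 8*I)/(p + 4*I)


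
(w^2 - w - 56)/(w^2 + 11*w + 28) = (w - 8)/(w + 4)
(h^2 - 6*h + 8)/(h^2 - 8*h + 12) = (h - 4)/(h - 6)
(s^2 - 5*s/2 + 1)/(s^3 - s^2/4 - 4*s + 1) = 2*(2*s - 1)/(4*s^2 + 7*s - 2)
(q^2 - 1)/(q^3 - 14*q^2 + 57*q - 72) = (q^2 - 1)/(q^3 - 14*q^2 + 57*q - 72)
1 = 1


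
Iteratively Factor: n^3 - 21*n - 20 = (n + 1)*(n^2 - n - 20) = (n + 1)*(n + 4)*(n - 5)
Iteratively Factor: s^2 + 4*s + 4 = (s + 2)*(s + 2)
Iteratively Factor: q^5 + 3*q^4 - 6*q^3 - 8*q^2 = (q)*(q^4 + 3*q^3 - 6*q^2 - 8*q) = q*(q + 1)*(q^3 + 2*q^2 - 8*q) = q^2*(q + 1)*(q^2 + 2*q - 8) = q^2*(q + 1)*(q + 4)*(q - 2)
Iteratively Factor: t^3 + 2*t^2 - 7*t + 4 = (t - 1)*(t^2 + 3*t - 4) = (t - 1)*(t + 4)*(t - 1)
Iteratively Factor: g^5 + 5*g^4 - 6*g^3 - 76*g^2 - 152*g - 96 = (g + 2)*(g^4 + 3*g^3 - 12*g^2 - 52*g - 48) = (g + 2)*(g + 3)*(g^3 - 12*g - 16) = (g + 2)^2*(g + 3)*(g^2 - 2*g - 8) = (g + 2)^3*(g + 3)*(g - 4)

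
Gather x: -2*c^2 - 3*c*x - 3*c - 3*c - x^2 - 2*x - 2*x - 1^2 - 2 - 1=-2*c^2 - 6*c - x^2 + x*(-3*c - 4) - 4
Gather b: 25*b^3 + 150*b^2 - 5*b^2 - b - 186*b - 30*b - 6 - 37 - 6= 25*b^3 + 145*b^2 - 217*b - 49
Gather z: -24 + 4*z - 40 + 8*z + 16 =12*z - 48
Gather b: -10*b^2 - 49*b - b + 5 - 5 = -10*b^2 - 50*b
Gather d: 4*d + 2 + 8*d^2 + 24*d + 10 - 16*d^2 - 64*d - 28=-8*d^2 - 36*d - 16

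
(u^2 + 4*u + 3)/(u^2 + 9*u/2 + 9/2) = 2*(u + 1)/(2*u + 3)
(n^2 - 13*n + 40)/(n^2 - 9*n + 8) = (n - 5)/(n - 1)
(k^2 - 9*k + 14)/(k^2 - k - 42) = (k - 2)/(k + 6)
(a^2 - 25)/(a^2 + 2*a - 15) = (a - 5)/(a - 3)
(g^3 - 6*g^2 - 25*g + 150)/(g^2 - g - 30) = g - 5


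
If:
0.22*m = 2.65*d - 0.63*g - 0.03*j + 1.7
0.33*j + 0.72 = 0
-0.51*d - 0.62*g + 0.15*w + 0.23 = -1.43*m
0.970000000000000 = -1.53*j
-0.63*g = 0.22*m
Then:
No Solution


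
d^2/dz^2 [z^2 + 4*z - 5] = 2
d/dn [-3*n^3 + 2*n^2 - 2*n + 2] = -9*n^2 + 4*n - 2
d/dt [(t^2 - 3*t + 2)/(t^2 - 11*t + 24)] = 2*(-4*t^2 + 22*t - 25)/(t^4 - 22*t^3 + 169*t^2 - 528*t + 576)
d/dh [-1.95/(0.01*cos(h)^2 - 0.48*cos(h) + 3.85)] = (0.936 - 0.039*cos(h))*sin(h)/(0.01*cos(h)^2 - 0.48*cos(h) + 3.85)^2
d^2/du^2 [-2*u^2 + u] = -4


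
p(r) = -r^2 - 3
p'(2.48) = -4.96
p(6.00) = -39.00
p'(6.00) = -12.00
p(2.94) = -11.64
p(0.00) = -3.00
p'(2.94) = -5.88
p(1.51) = -5.28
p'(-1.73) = 3.46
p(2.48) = -9.15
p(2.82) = -10.95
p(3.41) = -14.63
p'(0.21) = -0.42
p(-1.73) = -5.99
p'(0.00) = 0.00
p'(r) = -2*r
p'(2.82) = -5.64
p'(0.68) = -1.36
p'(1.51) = -3.02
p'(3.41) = -6.82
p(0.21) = -3.04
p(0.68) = -3.46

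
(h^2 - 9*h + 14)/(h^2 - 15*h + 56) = (h - 2)/(h - 8)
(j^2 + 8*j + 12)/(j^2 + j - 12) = (j^2 + 8*j + 12)/(j^2 + j - 12)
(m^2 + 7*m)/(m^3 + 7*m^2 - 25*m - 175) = m/(m^2 - 25)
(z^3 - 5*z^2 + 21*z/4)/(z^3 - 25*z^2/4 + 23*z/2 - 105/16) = 4*z/(4*z - 5)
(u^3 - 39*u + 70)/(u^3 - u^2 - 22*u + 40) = (u^2 + 2*u - 35)/(u^2 + u - 20)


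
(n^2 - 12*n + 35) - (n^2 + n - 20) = 55 - 13*n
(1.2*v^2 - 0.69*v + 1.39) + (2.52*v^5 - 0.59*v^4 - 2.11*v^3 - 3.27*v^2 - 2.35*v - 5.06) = 2.52*v^5 - 0.59*v^4 - 2.11*v^3 - 2.07*v^2 - 3.04*v - 3.67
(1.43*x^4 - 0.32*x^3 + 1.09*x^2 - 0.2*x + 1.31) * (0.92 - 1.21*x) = -1.7303*x^5 + 1.7028*x^4 - 1.6133*x^3 + 1.2448*x^2 - 1.7691*x + 1.2052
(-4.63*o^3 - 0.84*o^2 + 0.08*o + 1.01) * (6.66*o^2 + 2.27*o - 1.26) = -30.8358*o^5 - 16.1045*o^4 + 4.4598*o^3 + 7.9666*o^2 + 2.1919*o - 1.2726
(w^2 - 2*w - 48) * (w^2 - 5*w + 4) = w^4 - 7*w^3 - 34*w^2 + 232*w - 192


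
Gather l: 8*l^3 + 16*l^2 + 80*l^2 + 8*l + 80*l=8*l^3 + 96*l^2 + 88*l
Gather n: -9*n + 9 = 9 - 9*n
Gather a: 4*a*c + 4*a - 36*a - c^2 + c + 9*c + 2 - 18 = a*(4*c - 32) - c^2 + 10*c - 16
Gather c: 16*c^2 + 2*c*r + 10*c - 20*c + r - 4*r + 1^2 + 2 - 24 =16*c^2 + c*(2*r - 10) - 3*r - 21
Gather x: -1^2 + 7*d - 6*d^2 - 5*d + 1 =-6*d^2 + 2*d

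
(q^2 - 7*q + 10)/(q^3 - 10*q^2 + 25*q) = (q - 2)/(q*(q - 5))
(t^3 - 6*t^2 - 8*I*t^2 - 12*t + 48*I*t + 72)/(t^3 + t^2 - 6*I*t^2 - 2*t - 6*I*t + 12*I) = (t^2 - 2*t*(3 + I) + 12*I)/(t^2 + t - 2)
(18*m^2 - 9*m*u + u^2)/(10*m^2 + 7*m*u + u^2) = (18*m^2 - 9*m*u + u^2)/(10*m^2 + 7*m*u + u^2)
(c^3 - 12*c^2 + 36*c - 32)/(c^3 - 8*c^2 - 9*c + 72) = (c^2 - 4*c + 4)/(c^2 - 9)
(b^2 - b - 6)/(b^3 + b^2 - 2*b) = (b - 3)/(b*(b - 1))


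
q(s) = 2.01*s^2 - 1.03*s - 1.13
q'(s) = 4.02*s - 1.03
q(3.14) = 15.45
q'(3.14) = 11.59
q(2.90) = 12.79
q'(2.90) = 10.63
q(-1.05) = 2.17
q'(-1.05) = -5.25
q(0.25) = -1.26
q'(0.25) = -0.03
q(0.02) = -1.15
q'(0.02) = -0.95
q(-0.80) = 0.98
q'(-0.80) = -4.25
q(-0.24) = -0.77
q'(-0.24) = -1.99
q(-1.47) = 4.73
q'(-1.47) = -6.94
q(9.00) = 152.41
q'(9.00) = 35.15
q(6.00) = 65.05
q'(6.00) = 23.09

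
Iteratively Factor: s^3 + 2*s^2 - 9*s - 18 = (s - 3)*(s^2 + 5*s + 6) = (s - 3)*(s + 2)*(s + 3)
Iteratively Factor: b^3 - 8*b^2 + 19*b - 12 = (b - 1)*(b^2 - 7*b + 12) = (b - 3)*(b - 1)*(b - 4)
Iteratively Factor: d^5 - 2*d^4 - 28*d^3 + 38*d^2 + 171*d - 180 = (d + 4)*(d^4 - 6*d^3 - 4*d^2 + 54*d - 45) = (d - 3)*(d + 4)*(d^3 - 3*d^2 - 13*d + 15) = (d - 3)*(d - 1)*(d + 4)*(d^2 - 2*d - 15) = (d - 5)*(d - 3)*(d - 1)*(d + 4)*(d + 3)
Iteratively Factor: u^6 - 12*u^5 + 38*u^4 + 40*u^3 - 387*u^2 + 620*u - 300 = (u - 5)*(u^5 - 7*u^4 + 3*u^3 + 55*u^2 - 112*u + 60) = (u - 5)^2*(u^4 - 2*u^3 - 7*u^2 + 20*u - 12) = (u - 5)^2*(u - 1)*(u^3 - u^2 - 8*u + 12) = (u - 5)^2*(u - 1)*(u + 3)*(u^2 - 4*u + 4) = (u - 5)^2*(u - 2)*(u - 1)*(u + 3)*(u - 2)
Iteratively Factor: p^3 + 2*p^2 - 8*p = (p - 2)*(p^2 + 4*p) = p*(p - 2)*(p + 4)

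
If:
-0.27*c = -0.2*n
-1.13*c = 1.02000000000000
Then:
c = -0.90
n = -1.22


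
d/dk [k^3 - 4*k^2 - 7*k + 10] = 3*k^2 - 8*k - 7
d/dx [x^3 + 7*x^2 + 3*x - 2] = 3*x^2 + 14*x + 3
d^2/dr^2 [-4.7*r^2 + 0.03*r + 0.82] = -9.40000000000000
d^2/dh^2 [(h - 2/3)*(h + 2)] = 2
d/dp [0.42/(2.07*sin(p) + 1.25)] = -0.8694*cos(p)/(2.07*sin(p) + 1.25)^2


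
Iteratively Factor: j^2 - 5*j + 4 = (j - 1)*(j - 4)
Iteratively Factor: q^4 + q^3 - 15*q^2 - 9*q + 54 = (q - 3)*(q^3 + 4*q^2 - 3*q - 18) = (q - 3)*(q + 3)*(q^2 + q - 6) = (q - 3)*(q + 3)^2*(q - 2)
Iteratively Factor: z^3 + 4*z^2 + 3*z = (z)*(z^2 + 4*z + 3) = z*(z + 1)*(z + 3)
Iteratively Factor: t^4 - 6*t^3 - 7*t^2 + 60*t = (t + 3)*(t^3 - 9*t^2 + 20*t) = (t - 4)*(t + 3)*(t^2 - 5*t) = t*(t - 4)*(t + 3)*(t - 5)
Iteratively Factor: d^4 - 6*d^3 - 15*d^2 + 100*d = (d + 4)*(d^3 - 10*d^2 + 25*d) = d*(d + 4)*(d^2 - 10*d + 25) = d*(d - 5)*(d + 4)*(d - 5)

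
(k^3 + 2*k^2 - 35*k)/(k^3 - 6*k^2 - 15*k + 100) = k*(k + 7)/(k^2 - k - 20)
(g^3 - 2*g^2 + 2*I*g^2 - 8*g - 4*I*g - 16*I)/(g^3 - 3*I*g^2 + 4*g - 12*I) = (g^2 - 2*g - 8)/(g^2 - 5*I*g - 6)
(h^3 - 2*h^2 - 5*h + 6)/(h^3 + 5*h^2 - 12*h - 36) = (h - 1)/(h + 6)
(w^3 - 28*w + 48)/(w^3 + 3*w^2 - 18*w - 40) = (w^2 + 4*w - 12)/(w^2 + 7*w + 10)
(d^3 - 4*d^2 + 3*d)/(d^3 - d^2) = (d - 3)/d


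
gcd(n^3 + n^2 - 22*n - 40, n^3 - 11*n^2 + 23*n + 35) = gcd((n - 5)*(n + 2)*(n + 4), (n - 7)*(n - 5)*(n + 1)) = n - 5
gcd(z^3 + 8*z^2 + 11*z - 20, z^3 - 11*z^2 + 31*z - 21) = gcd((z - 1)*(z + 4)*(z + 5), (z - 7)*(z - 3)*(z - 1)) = z - 1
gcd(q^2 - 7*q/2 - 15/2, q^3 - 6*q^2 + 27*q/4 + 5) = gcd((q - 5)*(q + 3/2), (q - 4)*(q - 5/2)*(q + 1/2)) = 1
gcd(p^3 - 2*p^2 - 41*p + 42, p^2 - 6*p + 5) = p - 1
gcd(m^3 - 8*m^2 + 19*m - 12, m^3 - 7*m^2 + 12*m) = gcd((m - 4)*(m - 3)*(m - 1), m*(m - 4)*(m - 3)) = m^2 - 7*m + 12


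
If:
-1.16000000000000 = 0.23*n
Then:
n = -5.04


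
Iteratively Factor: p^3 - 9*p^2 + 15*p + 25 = (p - 5)*(p^2 - 4*p - 5) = (p - 5)*(p + 1)*(p - 5)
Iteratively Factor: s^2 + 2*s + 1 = (s + 1)*(s + 1)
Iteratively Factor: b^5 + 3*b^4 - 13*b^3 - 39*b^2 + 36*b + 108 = (b - 2)*(b^4 + 5*b^3 - 3*b^2 - 45*b - 54) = (b - 3)*(b - 2)*(b^3 + 8*b^2 + 21*b + 18) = (b - 3)*(b - 2)*(b + 2)*(b^2 + 6*b + 9) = (b - 3)*(b - 2)*(b + 2)*(b + 3)*(b + 3)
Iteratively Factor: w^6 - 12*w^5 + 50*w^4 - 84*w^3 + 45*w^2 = (w - 3)*(w^5 - 9*w^4 + 23*w^3 - 15*w^2) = w*(w - 3)*(w^4 - 9*w^3 + 23*w^2 - 15*w) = w*(w - 3)*(w - 1)*(w^3 - 8*w^2 + 15*w) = w*(w - 5)*(w - 3)*(w - 1)*(w^2 - 3*w) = w*(w - 5)*(w - 3)^2*(w - 1)*(w)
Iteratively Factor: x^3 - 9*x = (x - 3)*(x^2 + 3*x) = (x - 3)*(x + 3)*(x)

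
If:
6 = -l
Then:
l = -6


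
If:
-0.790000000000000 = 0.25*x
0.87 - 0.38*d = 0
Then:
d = 2.29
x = -3.16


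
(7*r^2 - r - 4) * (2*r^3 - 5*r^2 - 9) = 14*r^5 - 37*r^4 - 3*r^3 - 43*r^2 + 9*r + 36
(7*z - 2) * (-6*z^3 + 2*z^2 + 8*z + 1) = -42*z^4 + 26*z^3 + 52*z^2 - 9*z - 2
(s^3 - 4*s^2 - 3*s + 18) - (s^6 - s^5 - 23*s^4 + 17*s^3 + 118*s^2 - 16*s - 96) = -s^6 + s^5 + 23*s^4 - 16*s^3 - 122*s^2 + 13*s + 114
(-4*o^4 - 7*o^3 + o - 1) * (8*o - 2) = -32*o^5 - 48*o^4 + 14*o^3 + 8*o^2 - 10*o + 2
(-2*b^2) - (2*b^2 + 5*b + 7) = -4*b^2 - 5*b - 7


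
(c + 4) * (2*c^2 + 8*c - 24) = 2*c^3 + 16*c^2 + 8*c - 96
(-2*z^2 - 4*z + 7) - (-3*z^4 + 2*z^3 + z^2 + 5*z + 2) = 3*z^4 - 2*z^3 - 3*z^2 - 9*z + 5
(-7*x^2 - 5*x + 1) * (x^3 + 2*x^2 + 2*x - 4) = -7*x^5 - 19*x^4 - 23*x^3 + 20*x^2 + 22*x - 4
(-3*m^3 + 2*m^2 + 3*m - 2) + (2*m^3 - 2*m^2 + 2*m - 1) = -m^3 + 5*m - 3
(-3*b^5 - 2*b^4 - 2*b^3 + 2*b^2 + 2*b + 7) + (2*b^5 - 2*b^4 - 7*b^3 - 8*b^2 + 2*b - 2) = -b^5 - 4*b^4 - 9*b^3 - 6*b^2 + 4*b + 5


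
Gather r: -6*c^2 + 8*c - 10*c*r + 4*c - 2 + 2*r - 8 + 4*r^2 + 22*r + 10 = -6*c^2 + 12*c + 4*r^2 + r*(24 - 10*c)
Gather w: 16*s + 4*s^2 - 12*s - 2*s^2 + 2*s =2*s^2 + 6*s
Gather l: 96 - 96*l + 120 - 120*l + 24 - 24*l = 240 - 240*l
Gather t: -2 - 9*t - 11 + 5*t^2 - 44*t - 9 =5*t^2 - 53*t - 22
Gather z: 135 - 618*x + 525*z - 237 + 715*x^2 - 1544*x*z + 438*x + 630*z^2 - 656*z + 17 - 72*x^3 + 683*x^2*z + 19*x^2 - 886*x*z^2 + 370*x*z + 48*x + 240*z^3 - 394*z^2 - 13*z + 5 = -72*x^3 + 734*x^2 - 132*x + 240*z^3 + z^2*(236 - 886*x) + z*(683*x^2 - 1174*x - 144) - 80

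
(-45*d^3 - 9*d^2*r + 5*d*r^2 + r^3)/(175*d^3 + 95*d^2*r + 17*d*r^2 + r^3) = (-9*d^2 + r^2)/(35*d^2 + 12*d*r + r^2)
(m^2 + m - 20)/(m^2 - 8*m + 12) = (m^2 + m - 20)/(m^2 - 8*m + 12)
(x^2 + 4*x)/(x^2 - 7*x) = (x + 4)/(x - 7)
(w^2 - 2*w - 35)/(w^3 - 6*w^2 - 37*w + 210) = (w + 5)/(w^2 + w - 30)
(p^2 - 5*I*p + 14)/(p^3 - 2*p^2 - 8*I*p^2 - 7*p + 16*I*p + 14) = (p + 2*I)/(p^2 - p*(2 + I) + 2*I)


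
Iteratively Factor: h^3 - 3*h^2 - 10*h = (h + 2)*(h^2 - 5*h) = (h - 5)*(h + 2)*(h)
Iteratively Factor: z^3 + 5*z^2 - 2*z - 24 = (z - 2)*(z^2 + 7*z + 12) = (z - 2)*(z + 3)*(z + 4)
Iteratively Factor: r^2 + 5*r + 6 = (r + 2)*(r + 3)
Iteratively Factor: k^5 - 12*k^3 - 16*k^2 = (k + 2)*(k^4 - 2*k^3 - 8*k^2) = (k + 2)^2*(k^3 - 4*k^2) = k*(k + 2)^2*(k^2 - 4*k) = k*(k - 4)*(k + 2)^2*(k)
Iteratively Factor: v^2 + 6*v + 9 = (v + 3)*(v + 3)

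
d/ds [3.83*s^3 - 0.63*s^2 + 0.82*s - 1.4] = 11.49*s^2 - 1.26*s + 0.82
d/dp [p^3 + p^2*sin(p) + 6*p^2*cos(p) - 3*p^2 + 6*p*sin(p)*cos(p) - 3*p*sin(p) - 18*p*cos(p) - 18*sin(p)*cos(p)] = -6*p^2*sin(p) + p^2*cos(p) + 3*p^2 + 20*p*sin(p) + 9*p*cos(p) + 6*p*cos(2*p) - 6*p - 3*sin(p) + 3*sin(2*p) - 18*cos(p) - 18*cos(2*p)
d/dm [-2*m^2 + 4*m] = 4 - 4*m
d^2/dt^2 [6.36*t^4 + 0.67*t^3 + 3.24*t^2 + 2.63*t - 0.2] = 76.32*t^2 + 4.02*t + 6.48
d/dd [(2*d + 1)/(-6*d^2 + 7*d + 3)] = (12*d^2 + 12*d - 1)/(36*d^4 - 84*d^3 + 13*d^2 + 42*d + 9)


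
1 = 1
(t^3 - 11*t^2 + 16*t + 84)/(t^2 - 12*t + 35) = (t^2 - 4*t - 12)/(t - 5)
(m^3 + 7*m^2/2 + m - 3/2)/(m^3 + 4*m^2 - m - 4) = (2*m^2 + 5*m - 3)/(2*(m^2 + 3*m - 4))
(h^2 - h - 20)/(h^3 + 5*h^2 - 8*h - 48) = (h - 5)/(h^2 + h - 12)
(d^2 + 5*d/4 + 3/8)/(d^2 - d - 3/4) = (4*d + 3)/(2*(2*d - 3))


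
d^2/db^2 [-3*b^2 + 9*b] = -6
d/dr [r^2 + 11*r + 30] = 2*r + 11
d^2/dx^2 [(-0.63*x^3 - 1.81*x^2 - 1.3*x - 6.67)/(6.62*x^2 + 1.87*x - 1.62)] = (-87.04885*x^3 - 1858.86834*x^2 - 588.99414*x - 207.08891)/(290.117528*x^6 + 245.854884*x^5 - 143.53815*x^4 - 113.788565*x^3 + 35.12565*x^2 + 14.722884*x - 4.251528)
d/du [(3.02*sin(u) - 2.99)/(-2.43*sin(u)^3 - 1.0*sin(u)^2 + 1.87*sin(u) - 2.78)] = (14.6772*sin(u)^3 - 18.7771*sin(u)^2 - 5.98*sin(u) - 2.8043)*cos(u)/(5.9049*sin(u)^6 + 4.86*sin(u)^5 - 8.0882*sin(u)^4 + 9.7708*sin(u)^3 + 9.0569*sin(u)^2 - 10.3972*sin(u) + 7.7284)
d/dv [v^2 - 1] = 2*v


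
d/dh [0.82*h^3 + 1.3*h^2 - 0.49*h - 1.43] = 2.46*h^2 + 2.6*h - 0.49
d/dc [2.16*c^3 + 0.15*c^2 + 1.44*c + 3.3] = 6.48*c^2 + 0.3*c + 1.44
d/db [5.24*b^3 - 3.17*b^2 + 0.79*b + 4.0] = 15.72*b^2 - 6.34*b + 0.79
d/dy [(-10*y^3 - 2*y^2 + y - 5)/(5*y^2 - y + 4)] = (-50*y^4 + 20*y^3 - 123*y^2 + 34*y - 1)/(25*y^4 - 10*y^3 + 41*y^2 - 8*y + 16)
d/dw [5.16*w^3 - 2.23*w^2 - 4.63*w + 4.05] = 15.48*w^2 - 4.46*w - 4.63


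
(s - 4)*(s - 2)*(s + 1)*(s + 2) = s^4 - 3*s^3 - 8*s^2 + 12*s + 16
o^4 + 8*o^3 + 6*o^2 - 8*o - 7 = (o - 1)*(o + 1)^2*(o + 7)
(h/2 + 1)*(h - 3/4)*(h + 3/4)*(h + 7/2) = h^4/2 + 11*h^3/4 + 103*h^2/32 - 99*h/64 - 63/32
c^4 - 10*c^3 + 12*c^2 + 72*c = c*(c - 6)^2*(c + 2)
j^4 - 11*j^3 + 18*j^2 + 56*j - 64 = (j - 8)*(j - 4)*(j - 1)*(j + 2)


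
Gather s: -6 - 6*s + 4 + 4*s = -2*s - 2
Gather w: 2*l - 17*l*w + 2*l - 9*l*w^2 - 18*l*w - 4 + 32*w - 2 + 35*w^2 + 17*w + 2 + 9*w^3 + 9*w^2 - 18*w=4*l + 9*w^3 + w^2*(44 - 9*l) + w*(31 - 35*l) - 4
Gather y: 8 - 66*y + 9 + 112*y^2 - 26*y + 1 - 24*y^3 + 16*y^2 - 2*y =-24*y^3 + 128*y^2 - 94*y + 18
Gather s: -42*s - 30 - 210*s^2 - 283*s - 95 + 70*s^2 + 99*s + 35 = -140*s^2 - 226*s - 90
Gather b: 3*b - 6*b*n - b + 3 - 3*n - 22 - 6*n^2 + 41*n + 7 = b*(2 - 6*n) - 6*n^2 + 38*n - 12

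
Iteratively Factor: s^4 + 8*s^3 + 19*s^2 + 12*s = (s + 1)*(s^3 + 7*s^2 + 12*s) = s*(s + 1)*(s^2 + 7*s + 12) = s*(s + 1)*(s + 4)*(s + 3)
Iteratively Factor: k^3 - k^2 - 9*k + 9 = (k - 1)*(k^2 - 9) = (k - 3)*(k - 1)*(k + 3)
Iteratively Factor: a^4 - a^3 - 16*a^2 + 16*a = (a - 4)*(a^3 + 3*a^2 - 4*a) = a*(a - 4)*(a^2 + 3*a - 4) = a*(a - 4)*(a - 1)*(a + 4)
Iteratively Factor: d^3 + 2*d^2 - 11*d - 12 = (d - 3)*(d^2 + 5*d + 4) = (d - 3)*(d + 1)*(d + 4)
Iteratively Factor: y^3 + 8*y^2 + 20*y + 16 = (y + 2)*(y^2 + 6*y + 8) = (y + 2)*(y + 4)*(y + 2)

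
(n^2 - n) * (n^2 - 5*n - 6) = n^4 - 6*n^3 - n^2 + 6*n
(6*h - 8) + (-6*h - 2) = -10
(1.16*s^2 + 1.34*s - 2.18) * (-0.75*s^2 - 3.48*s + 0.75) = -0.87*s^4 - 5.0418*s^3 - 2.1582*s^2 + 8.5914*s - 1.635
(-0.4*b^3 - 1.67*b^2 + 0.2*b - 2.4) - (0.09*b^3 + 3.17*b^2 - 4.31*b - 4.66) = -0.49*b^3 - 4.84*b^2 + 4.51*b + 2.26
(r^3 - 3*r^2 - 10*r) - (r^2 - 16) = r^3 - 4*r^2 - 10*r + 16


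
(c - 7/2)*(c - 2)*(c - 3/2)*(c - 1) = c^4 - 8*c^3 + 89*c^2/4 - 103*c/4 + 21/2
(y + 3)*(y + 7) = y^2 + 10*y + 21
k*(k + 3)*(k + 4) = k^3 + 7*k^2 + 12*k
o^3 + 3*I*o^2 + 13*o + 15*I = (o - 3*I)*(o + I)*(o + 5*I)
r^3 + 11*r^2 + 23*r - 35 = (r - 1)*(r + 5)*(r + 7)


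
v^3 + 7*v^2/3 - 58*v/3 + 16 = (v - 8/3)*(v - 1)*(v + 6)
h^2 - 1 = (h - 1)*(h + 1)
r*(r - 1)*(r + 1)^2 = r^4 + r^3 - r^2 - r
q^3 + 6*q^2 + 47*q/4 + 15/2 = (q + 3/2)*(q + 2)*(q + 5/2)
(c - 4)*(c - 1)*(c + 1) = c^3 - 4*c^2 - c + 4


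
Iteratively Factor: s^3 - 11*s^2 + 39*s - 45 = (s - 3)*(s^2 - 8*s + 15) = (s - 3)^2*(s - 5)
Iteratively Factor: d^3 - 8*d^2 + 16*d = (d - 4)*(d^2 - 4*d) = d*(d - 4)*(d - 4)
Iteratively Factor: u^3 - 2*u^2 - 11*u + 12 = (u - 1)*(u^2 - u - 12) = (u - 4)*(u - 1)*(u + 3)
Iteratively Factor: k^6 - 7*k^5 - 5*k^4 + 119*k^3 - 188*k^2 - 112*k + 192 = (k - 4)*(k^5 - 3*k^4 - 17*k^3 + 51*k^2 + 16*k - 48) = (k - 4)*(k + 1)*(k^4 - 4*k^3 - 13*k^2 + 64*k - 48) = (k - 4)*(k - 1)*(k + 1)*(k^3 - 3*k^2 - 16*k + 48) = (k - 4)*(k - 1)*(k + 1)*(k + 4)*(k^2 - 7*k + 12) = (k - 4)*(k - 3)*(k - 1)*(k + 1)*(k + 4)*(k - 4)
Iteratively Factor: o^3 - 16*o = (o + 4)*(o^2 - 4*o) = (o - 4)*(o + 4)*(o)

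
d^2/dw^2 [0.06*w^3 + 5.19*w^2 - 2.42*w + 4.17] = 0.36*w + 10.38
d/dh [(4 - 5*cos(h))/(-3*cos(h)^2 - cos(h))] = (15*sin(h) - 4*sin(h)/cos(h)^2 - 24*tan(h))/(3*cos(h) + 1)^2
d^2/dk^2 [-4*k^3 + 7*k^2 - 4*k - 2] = 14 - 24*k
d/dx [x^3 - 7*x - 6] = 3*x^2 - 7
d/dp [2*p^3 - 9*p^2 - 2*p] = 6*p^2 - 18*p - 2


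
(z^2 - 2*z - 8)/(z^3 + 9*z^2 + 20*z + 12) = (z - 4)/(z^2 + 7*z + 6)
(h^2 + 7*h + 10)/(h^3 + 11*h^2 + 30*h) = (h + 2)/(h*(h + 6))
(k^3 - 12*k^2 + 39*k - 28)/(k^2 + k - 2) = (k^2 - 11*k + 28)/(k + 2)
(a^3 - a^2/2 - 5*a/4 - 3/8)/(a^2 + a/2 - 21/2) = (8*a^3 - 4*a^2 - 10*a - 3)/(4*(2*a^2 + a - 21))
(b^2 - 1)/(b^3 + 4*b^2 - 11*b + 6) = (b + 1)/(b^2 + 5*b - 6)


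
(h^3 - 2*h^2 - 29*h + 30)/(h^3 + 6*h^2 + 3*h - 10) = (h - 6)/(h + 2)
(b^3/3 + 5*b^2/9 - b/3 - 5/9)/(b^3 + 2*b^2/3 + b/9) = (3*b^3 + 5*b^2 - 3*b - 5)/(b*(9*b^2 + 6*b + 1))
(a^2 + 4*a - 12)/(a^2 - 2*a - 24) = (-a^2 - 4*a + 12)/(-a^2 + 2*a + 24)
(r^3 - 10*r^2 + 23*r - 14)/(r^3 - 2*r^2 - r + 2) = (r - 7)/(r + 1)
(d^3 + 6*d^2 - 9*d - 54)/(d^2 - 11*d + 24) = (d^2 + 9*d + 18)/(d - 8)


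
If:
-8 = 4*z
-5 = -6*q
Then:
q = 5/6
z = -2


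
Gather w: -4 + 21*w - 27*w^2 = -27*w^2 + 21*w - 4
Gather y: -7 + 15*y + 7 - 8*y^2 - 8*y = -8*y^2 + 7*y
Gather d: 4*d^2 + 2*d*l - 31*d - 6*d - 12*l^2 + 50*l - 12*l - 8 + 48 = 4*d^2 + d*(2*l - 37) - 12*l^2 + 38*l + 40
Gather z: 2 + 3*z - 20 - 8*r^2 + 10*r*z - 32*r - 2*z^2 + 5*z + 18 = -8*r^2 - 32*r - 2*z^2 + z*(10*r + 8)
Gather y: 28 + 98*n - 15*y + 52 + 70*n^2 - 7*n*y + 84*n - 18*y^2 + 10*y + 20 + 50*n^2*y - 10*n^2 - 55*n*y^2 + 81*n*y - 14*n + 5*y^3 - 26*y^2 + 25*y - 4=60*n^2 + 168*n + 5*y^3 + y^2*(-55*n - 44) + y*(50*n^2 + 74*n + 20) + 96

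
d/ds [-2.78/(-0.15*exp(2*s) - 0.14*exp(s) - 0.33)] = (-0.834*exp(s) - 0.3892)*exp(s)/(0.15*exp(2*s) + 0.14*exp(s) + 0.33)^2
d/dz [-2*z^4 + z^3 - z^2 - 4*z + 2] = -8*z^3 + 3*z^2 - 2*z - 4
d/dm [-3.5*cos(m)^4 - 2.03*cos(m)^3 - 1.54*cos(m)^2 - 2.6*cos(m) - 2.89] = (14.0*cos(m)^3 + 6.09*cos(m)^2 + 3.08*cos(m) + 2.6)*sin(m)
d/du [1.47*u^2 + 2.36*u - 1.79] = 2.94*u + 2.36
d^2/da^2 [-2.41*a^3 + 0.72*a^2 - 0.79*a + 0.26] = 1.44 - 14.46*a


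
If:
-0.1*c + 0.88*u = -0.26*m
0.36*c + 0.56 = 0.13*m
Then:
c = -1.41935483870968*u - 1.80645161290323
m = -3.93052109181141*u - 0.694789081885856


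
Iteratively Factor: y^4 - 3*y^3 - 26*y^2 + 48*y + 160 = (y + 2)*(y^3 - 5*y^2 - 16*y + 80) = (y - 4)*(y + 2)*(y^2 - y - 20) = (y - 4)*(y + 2)*(y + 4)*(y - 5)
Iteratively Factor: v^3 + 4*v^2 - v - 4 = (v + 1)*(v^2 + 3*v - 4) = (v - 1)*(v + 1)*(v + 4)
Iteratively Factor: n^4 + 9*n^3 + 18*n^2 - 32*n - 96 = (n - 2)*(n^3 + 11*n^2 + 40*n + 48) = (n - 2)*(n + 4)*(n^2 + 7*n + 12) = (n - 2)*(n + 3)*(n + 4)*(n + 4)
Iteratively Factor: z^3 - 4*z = (z)*(z^2 - 4) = z*(z - 2)*(z + 2)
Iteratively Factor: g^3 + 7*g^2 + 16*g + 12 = (g + 2)*(g^2 + 5*g + 6) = (g + 2)*(g + 3)*(g + 2)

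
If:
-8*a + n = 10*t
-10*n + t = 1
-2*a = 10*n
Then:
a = 50/59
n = -10/59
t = -41/59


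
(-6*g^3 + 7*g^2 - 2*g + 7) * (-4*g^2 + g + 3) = 24*g^5 - 34*g^4 - 3*g^3 - 9*g^2 + g + 21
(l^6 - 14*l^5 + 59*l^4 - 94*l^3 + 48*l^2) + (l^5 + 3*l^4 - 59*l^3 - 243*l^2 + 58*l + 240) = l^6 - 13*l^5 + 62*l^4 - 153*l^3 - 195*l^2 + 58*l + 240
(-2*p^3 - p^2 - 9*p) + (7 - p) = -2*p^3 - p^2 - 10*p + 7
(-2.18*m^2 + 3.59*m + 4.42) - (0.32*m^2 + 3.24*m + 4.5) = -2.5*m^2 + 0.35*m - 0.0800000000000001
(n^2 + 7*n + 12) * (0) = 0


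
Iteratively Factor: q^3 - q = (q + 1)*(q^2 - q) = q*(q + 1)*(q - 1)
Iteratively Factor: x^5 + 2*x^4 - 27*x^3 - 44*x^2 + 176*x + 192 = (x - 4)*(x^4 + 6*x^3 - 3*x^2 - 56*x - 48) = (x - 4)*(x - 3)*(x^3 + 9*x^2 + 24*x + 16) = (x - 4)*(x - 3)*(x + 1)*(x^2 + 8*x + 16) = (x - 4)*(x - 3)*(x + 1)*(x + 4)*(x + 4)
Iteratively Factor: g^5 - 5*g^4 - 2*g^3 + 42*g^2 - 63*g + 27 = (g - 1)*(g^4 - 4*g^3 - 6*g^2 + 36*g - 27) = (g - 3)*(g - 1)*(g^3 - g^2 - 9*g + 9) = (g - 3)*(g - 1)^2*(g^2 - 9) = (g - 3)*(g - 1)^2*(g + 3)*(g - 3)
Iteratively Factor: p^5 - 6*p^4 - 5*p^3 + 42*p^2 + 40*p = (p - 4)*(p^4 - 2*p^3 - 13*p^2 - 10*p) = (p - 5)*(p - 4)*(p^3 + 3*p^2 + 2*p) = p*(p - 5)*(p - 4)*(p^2 + 3*p + 2) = p*(p - 5)*(p - 4)*(p + 2)*(p + 1)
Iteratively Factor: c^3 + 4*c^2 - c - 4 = (c + 1)*(c^2 + 3*c - 4) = (c + 1)*(c + 4)*(c - 1)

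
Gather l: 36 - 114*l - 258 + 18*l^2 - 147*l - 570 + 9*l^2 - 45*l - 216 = 27*l^2 - 306*l - 1008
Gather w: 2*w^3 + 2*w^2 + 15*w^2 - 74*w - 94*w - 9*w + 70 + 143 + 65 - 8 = 2*w^3 + 17*w^2 - 177*w + 270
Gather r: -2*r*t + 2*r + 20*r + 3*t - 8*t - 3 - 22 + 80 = r*(22 - 2*t) - 5*t + 55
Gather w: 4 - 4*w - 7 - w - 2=-5*w - 5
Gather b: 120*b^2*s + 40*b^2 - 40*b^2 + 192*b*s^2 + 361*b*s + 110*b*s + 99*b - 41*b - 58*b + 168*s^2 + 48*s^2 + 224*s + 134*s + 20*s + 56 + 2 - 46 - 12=120*b^2*s + b*(192*s^2 + 471*s) + 216*s^2 + 378*s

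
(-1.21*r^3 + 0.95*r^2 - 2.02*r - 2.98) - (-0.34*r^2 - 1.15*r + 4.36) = -1.21*r^3 + 1.29*r^2 - 0.87*r - 7.34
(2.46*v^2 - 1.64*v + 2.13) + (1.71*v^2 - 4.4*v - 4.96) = 4.17*v^2 - 6.04*v - 2.83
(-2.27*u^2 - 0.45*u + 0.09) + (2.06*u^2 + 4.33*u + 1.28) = -0.21*u^2 + 3.88*u + 1.37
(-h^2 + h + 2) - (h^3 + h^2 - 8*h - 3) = -h^3 - 2*h^2 + 9*h + 5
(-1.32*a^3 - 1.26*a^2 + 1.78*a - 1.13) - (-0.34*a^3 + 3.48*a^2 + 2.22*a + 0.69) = -0.98*a^3 - 4.74*a^2 - 0.44*a - 1.82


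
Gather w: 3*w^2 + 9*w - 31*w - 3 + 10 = 3*w^2 - 22*w + 7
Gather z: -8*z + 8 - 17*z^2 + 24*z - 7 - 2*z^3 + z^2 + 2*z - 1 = -2*z^3 - 16*z^2 + 18*z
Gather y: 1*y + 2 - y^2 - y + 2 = 4 - y^2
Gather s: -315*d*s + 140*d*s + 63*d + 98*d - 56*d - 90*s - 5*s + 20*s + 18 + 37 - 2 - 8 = 105*d + s*(-175*d - 75) + 45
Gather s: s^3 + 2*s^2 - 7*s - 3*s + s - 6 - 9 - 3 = s^3 + 2*s^2 - 9*s - 18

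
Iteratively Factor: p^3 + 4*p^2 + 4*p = (p + 2)*(p^2 + 2*p) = p*(p + 2)*(p + 2)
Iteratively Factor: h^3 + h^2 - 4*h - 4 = (h + 2)*(h^2 - h - 2) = (h + 1)*(h + 2)*(h - 2)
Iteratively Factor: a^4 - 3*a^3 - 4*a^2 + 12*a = (a)*(a^3 - 3*a^2 - 4*a + 12) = a*(a + 2)*(a^2 - 5*a + 6) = a*(a - 2)*(a + 2)*(a - 3)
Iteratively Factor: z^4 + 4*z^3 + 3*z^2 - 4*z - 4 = (z + 2)*(z^3 + 2*z^2 - z - 2) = (z + 1)*(z + 2)*(z^2 + z - 2) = (z + 1)*(z + 2)^2*(z - 1)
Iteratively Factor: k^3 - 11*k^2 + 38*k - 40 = (k - 4)*(k^2 - 7*k + 10) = (k - 5)*(k - 4)*(k - 2)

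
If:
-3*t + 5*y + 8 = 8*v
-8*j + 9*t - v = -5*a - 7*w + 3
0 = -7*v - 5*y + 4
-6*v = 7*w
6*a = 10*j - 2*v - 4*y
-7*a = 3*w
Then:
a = 6849/30041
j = 14021/60082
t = 53883/60082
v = 37289/60082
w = -15981/30041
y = -4139/60082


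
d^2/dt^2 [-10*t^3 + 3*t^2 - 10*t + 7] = 6 - 60*t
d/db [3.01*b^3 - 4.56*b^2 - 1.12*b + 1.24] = 9.03*b^2 - 9.12*b - 1.12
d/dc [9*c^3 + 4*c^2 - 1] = c*(27*c + 8)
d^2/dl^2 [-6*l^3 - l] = -36*l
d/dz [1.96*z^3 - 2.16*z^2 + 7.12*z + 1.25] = 5.88*z^2 - 4.32*z + 7.12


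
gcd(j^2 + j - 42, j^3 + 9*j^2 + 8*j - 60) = 1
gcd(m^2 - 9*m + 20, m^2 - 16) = m - 4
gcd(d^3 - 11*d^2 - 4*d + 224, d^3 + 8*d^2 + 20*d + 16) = d + 4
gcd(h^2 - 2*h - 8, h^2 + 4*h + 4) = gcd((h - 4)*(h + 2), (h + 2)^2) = h + 2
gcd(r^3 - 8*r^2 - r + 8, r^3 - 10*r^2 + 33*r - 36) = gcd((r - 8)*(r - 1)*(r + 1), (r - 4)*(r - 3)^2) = 1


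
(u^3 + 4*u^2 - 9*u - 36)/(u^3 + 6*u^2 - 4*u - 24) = (u^3 + 4*u^2 - 9*u - 36)/(u^3 + 6*u^2 - 4*u - 24)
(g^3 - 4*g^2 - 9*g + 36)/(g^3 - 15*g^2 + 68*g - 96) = (g + 3)/(g - 8)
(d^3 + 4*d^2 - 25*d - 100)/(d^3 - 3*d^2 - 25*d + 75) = (d + 4)/(d - 3)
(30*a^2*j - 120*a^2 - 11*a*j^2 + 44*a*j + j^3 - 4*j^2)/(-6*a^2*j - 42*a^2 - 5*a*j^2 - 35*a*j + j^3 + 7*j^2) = (-5*a*j + 20*a + j^2 - 4*j)/(a*j + 7*a + j^2 + 7*j)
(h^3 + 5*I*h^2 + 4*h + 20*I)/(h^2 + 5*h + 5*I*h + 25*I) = (h^2 + 4)/(h + 5)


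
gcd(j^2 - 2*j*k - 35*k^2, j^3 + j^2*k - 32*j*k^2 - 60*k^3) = j + 5*k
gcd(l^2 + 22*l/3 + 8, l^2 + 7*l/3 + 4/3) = l + 4/3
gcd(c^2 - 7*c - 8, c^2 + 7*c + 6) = c + 1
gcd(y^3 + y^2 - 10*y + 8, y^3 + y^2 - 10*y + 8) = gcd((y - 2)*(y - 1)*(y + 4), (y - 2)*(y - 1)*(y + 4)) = y^3 + y^2 - 10*y + 8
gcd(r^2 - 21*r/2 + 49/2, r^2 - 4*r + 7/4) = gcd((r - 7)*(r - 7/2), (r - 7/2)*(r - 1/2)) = r - 7/2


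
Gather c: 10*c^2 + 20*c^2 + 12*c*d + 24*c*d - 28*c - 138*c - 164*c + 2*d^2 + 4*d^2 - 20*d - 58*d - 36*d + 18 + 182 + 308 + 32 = 30*c^2 + c*(36*d - 330) + 6*d^2 - 114*d + 540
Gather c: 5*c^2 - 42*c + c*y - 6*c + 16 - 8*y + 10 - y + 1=5*c^2 + c*(y - 48) - 9*y + 27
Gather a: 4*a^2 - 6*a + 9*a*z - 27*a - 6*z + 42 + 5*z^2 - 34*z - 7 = 4*a^2 + a*(9*z - 33) + 5*z^2 - 40*z + 35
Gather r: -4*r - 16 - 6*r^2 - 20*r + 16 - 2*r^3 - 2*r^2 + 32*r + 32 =-2*r^3 - 8*r^2 + 8*r + 32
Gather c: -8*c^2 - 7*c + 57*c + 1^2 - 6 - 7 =-8*c^2 + 50*c - 12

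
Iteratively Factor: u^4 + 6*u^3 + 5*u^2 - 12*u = (u)*(u^3 + 6*u^2 + 5*u - 12) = u*(u + 4)*(u^2 + 2*u - 3) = u*(u + 3)*(u + 4)*(u - 1)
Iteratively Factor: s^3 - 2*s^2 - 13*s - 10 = (s - 5)*(s^2 + 3*s + 2) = (s - 5)*(s + 2)*(s + 1)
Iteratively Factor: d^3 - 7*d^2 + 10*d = (d - 2)*(d^2 - 5*d) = (d - 5)*(d - 2)*(d)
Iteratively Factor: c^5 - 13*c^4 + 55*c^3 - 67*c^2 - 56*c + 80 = (c - 5)*(c^4 - 8*c^3 + 15*c^2 + 8*c - 16) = (c - 5)*(c - 4)*(c^3 - 4*c^2 - c + 4) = (c - 5)*(c - 4)*(c - 1)*(c^2 - 3*c - 4) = (c - 5)*(c - 4)*(c - 1)*(c + 1)*(c - 4)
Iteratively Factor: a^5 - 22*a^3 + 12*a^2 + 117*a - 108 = (a + 3)*(a^4 - 3*a^3 - 13*a^2 + 51*a - 36) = (a - 1)*(a + 3)*(a^3 - 2*a^2 - 15*a + 36) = (a - 3)*(a - 1)*(a + 3)*(a^2 + a - 12) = (a - 3)*(a - 1)*(a + 3)*(a + 4)*(a - 3)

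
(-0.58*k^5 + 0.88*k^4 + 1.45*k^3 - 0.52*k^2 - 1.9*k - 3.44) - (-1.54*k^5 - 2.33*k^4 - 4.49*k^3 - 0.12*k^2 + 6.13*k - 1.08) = 0.96*k^5 + 3.21*k^4 + 5.94*k^3 - 0.4*k^2 - 8.03*k - 2.36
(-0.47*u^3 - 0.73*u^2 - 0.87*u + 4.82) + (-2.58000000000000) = -0.47*u^3 - 0.73*u^2 - 0.87*u + 2.24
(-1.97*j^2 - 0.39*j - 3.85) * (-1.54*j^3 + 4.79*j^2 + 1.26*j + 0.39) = 3.0338*j^5 - 8.8357*j^4 + 1.5787*j^3 - 19.7012*j^2 - 5.0031*j - 1.5015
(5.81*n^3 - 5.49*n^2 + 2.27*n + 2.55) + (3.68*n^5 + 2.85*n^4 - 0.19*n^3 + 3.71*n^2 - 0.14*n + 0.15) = 3.68*n^5 + 2.85*n^4 + 5.62*n^3 - 1.78*n^2 + 2.13*n + 2.7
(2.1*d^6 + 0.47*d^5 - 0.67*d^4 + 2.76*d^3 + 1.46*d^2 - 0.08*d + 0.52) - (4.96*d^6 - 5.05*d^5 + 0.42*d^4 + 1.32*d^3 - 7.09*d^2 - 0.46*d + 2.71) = -2.86*d^6 + 5.52*d^5 - 1.09*d^4 + 1.44*d^3 + 8.55*d^2 + 0.38*d - 2.19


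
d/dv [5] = 0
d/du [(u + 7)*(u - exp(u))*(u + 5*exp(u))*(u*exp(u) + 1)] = (1 - exp(u))*(u + 7)*(u + 5*exp(u))*(u*exp(u) + 1) + (u + 1)*(u + 7)*(u - exp(u))*(u + 5*exp(u))*exp(u) + (u + 7)*(u - exp(u))*(u*exp(u) + 1)*(5*exp(u) + 1) + (u - exp(u))*(u + 5*exp(u))*(u*exp(u) + 1)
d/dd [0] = 0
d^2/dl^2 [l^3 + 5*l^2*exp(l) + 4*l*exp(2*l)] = 5*l^2*exp(l) + 16*l*exp(2*l) + 20*l*exp(l) + 6*l + 16*exp(2*l) + 10*exp(l)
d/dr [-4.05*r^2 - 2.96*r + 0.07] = -8.1*r - 2.96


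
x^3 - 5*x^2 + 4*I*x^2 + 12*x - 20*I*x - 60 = (x - 5)*(x - 2*I)*(x + 6*I)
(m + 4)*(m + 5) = m^2 + 9*m + 20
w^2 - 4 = (w - 2)*(w + 2)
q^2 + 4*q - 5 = (q - 1)*(q + 5)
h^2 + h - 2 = (h - 1)*(h + 2)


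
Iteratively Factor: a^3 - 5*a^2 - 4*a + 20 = (a - 5)*(a^2 - 4) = (a - 5)*(a - 2)*(a + 2)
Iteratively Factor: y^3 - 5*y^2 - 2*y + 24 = (y + 2)*(y^2 - 7*y + 12) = (y - 3)*(y + 2)*(y - 4)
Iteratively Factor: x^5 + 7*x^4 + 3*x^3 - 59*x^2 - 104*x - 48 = (x - 3)*(x^4 + 10*x^3 + 33*x^2 + 40*x + 16) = (x - 3)*(x + 1)*(x^3 + 9*x^2 + 24*x + 16) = (x - 3)*(x + 1)*(x + 4)*(x^2 + 5*x + 4) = (x - 3)*(x + 1)^2*(x + 4)*(x + 4)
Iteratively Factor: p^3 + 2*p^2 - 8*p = (p - 2)*(p^2 + 4*p) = p*(p - 2)*(p + 4)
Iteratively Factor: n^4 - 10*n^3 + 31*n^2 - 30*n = (n - 2)*(n^3 - 8*n^2 + 15*n) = n*(n - 2)*(n^2 - 8*n + 15) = n*(n - 5)*(n - 2)*(n - 3)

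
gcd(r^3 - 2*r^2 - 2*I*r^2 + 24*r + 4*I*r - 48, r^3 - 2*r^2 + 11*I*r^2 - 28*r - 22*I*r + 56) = r^2 + r*(-2 + 4*I) - 8*I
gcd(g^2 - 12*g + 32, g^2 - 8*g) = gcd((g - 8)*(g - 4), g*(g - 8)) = g - 8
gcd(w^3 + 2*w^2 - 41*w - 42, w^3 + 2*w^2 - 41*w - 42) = w^3 + 2*w^2 - 41*w - 42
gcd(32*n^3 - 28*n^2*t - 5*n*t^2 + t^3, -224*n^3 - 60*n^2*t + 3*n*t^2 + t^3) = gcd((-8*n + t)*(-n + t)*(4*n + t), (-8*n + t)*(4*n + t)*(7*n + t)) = -32*n^2 - 4*n*t + t^2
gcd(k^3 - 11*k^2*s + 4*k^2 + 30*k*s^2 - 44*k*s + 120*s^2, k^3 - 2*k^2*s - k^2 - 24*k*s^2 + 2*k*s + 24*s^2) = -k + 6*s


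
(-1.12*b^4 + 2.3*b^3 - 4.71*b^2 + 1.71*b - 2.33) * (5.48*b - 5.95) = -6.1376*b^5 + 19.268*b^4 - 39.4958*b^3 + 37.3953*b^2 - 22.9429*b + 13.8635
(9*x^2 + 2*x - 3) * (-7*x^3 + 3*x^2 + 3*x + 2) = -63*x^5 + 13*x^4 + 54*x^3 + 15*x^2 - 5*x - 6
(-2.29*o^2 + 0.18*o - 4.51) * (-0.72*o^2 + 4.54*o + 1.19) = 1.6488*o^4 - 10.5262*o^3 + 1.3393*o^2 - 20.2612*o - 5.3669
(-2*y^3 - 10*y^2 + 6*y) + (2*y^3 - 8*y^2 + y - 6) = -18*y^2 + 7*y - 6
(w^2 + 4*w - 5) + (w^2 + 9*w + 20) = 2*w^2 + 13*w + 15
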